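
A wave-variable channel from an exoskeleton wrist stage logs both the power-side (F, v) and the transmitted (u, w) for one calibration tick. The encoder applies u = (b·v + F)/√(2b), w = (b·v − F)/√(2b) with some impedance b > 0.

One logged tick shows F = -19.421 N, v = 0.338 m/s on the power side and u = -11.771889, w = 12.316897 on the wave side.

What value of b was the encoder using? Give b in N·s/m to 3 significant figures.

b = 1.3 N·s/m

u + w = 0.545008;  u + w = √(2b)·v, so √(2b) = 0.545008/0.338 = 1.612450.
b = (√(2b))²/2 = 2.599994/2 = 1.299997.
(Check via u − w = 2F/√(2b): u − w = -24.088786, 2F/√(2b) = -24.088813.)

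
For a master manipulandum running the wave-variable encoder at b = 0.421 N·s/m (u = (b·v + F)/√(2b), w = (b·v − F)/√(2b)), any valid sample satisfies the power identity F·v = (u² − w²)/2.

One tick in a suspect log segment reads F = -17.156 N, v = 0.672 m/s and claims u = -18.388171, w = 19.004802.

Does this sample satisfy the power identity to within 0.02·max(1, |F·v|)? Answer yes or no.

yes

F·v = (-17.156)×0.672 = -11.528832 W.
(u² − w²)/2 = (338.124833 − 361.182499)/2 = -11.528833 W.
|Δ| = 0.000001;  2% of max(1, |F·v|) = 0.230577.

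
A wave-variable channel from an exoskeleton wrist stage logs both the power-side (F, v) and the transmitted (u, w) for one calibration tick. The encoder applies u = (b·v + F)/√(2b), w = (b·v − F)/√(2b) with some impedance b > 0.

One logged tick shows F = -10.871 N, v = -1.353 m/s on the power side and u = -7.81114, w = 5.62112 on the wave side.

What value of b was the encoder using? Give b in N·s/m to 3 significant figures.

u + w = -2.1900;  u + w = √(2b)·v, so √(2b) = -2.1900/(-1.353) = 1.6186.
b = (√(2b))²/2 = 2.6200/2 = 1.3100.
(Check via u − w = 2F/√(2b): u − w = -13.4323, 2F/√(2b) = -13.4323.)

b = 1.31 N·s/m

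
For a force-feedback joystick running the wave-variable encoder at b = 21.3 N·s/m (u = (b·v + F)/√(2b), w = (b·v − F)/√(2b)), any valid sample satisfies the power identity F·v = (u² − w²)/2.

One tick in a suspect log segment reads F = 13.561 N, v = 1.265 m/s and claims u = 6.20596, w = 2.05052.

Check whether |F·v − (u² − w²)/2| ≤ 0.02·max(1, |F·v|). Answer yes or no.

F·v = 13.561×1.265 = 17.15466 W.
(u² − w²)/2 = (38.51394 − 4.20463)/2 = 17.15465 W.
|Δ| = 0.00001;  2% of max(1, |F·v|) = 0.34309.

yes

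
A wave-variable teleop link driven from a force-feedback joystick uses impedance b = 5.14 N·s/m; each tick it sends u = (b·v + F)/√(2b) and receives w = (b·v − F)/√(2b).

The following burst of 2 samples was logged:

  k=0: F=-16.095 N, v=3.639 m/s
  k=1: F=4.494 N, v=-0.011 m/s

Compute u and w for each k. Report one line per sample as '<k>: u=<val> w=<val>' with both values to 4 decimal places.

k=0: b·v=5.14×3.639=18.7045; √(2b)=3.2062; u=(18.7045+(-16.095))/3.2062=0.8139, w=(18.7045−(-16.095))/3.2062=10.8537
k=1: b·v=5.14×(-0.011)=-0.0565; √(2b)=3.2062; u=(-0.0565+4.494)/3.2062=1.3840, w=(-0.0565−4.494)/3.2062=-1.4193

0: u=0.8139 w=10.8537
1: u=1.3840 w=-1.4193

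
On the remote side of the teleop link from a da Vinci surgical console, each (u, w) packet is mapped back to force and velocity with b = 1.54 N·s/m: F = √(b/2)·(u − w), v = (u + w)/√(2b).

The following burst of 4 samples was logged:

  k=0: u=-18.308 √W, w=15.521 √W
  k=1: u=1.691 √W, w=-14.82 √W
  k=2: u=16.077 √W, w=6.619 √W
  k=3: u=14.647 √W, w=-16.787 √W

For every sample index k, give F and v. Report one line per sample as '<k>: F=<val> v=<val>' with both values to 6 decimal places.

0: F=-29.684827 v=-1.588041
1: F=14.488344 v=-7.480942
2: F=8.299361 v=12.932246
3: F=27.583223 v=-1.219378

k=0: u−w=-33.829000, u+w=-2.787000; √(b/2)=0.877496, √(2b)=1.754993; F=0.877496×(-33.829)=-29.684827, v=-2.787000/1.754993=-1.588041
k=1: u−w=16.511000, u+w=-13.129000; √(b/2)=0.877496, √(2b)=1.754993; F=0.877496×16.511=14.488344, v=-13.129000/1.754993=-7.480942
k=2: u−w=9.458000, u+w=22.696000; √(b/2)=0.877496, √(2b)=1.754993; F=0.877496×9.458=8.299361, v=22.696000/1.754993=12.932246
k=3: u−w=31.434000, u+w=-2.140000; √(b/2)=0.877496, √(2b)=1.754993; F=0.877496×31.434=27.583223, v=-2.140000/1.754993=-1.219378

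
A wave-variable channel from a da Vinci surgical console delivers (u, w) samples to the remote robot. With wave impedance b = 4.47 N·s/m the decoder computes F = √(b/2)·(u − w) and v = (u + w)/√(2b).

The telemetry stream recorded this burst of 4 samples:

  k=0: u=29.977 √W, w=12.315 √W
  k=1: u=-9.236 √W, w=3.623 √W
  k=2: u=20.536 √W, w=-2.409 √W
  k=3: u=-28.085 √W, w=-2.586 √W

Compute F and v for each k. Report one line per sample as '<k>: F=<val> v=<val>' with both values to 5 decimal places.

0: F=26.40454 v=14.14456
1: F=-19.22410 v=-1.87727
2: F=34.30258 v=6.06258
3: F=-38.12079 v=-10.25792

k=0: u−w=17.66200, u+w=42.29200; √(b/2)=1.49499, √(2b)=2.98998; F=1.49499×17.662=26.40454, v=42.29200/2.98998=14.14456
k=1: u−w=-12.85900, u+w=-5.61300; √(b/2)=1.49499, √(2b)=2.98998; F=1.49499×(-12.859)=-19.22410, v=-5.61300/2.98998=-1.87727
k=2: u−w=22.94500, u+w=18.12700; √(b/2)=1.49499, √(2b)=2.98998; F=1.49499×22.945=34.30258, v=18.12700/2.98998=6.06258
k=3: u−w=-25.49900, u+w=-30.67100; √(b/2)=1.49499, √(2b)=2.98998; F=1.49499×(-25.499)=-38.12079, v=-30.67100/2.98998=-10.25792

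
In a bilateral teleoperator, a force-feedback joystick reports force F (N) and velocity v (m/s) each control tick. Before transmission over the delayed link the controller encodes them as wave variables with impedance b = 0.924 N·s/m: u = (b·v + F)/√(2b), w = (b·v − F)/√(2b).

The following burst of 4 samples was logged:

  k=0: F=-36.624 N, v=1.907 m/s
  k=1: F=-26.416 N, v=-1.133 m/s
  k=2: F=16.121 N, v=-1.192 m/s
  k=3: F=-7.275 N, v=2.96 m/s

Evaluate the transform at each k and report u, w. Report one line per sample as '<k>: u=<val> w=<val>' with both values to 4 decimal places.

0: u=-25.6449 w=28.2373
1: u=-20.2020 w=18.6618
2: u=11.0486 w=-12.6690
3: u=-3.3397 w=7.3635

k=0: b·v=0.924×1.907=1.7621; √(2b)=1.3594; u=(1.7621+(-36.624))/1.3594=-25.6449, w=(1.7621−(-36.624))/1.3594=28.2373
k=1: b·v=0.924×(-1.133)=-1.0469; √(2b)=1.3594; u=(-1.0469+(-26.416))/1.3594=-20.2020, w=(-1.0469−(-26.416))/1.3594=18.6618
k=2: b·v=0.924×(-1.192)=-1.1014; √(2b)=1.3594; u=(-1.1014+16.121)/1.3594=11.0486, w=(-1.1014−16.121)/1.3594=-12.6690
k=3: b·v=0.924×2.96=2.7350; √(2b)=1.3594; u=(2.7350+(-7.275))/1.3594=-3.3397, w=(2.7350−(-7.275))/1.3594=7.3635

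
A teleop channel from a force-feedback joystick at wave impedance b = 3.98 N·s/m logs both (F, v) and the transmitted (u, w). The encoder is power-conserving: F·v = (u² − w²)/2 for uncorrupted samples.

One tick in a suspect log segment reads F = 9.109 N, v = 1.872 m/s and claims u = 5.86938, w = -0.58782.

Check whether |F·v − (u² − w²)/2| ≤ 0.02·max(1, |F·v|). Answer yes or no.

F·v = 9.109×1.872 = 17.0520 W.
(u² − w²)/2 = (34.4496 − 0.3455)/2 = 17.0520 W.
|Δ| = 0.0000;  2% of max(1, |F·v|) = 0.3410.

yes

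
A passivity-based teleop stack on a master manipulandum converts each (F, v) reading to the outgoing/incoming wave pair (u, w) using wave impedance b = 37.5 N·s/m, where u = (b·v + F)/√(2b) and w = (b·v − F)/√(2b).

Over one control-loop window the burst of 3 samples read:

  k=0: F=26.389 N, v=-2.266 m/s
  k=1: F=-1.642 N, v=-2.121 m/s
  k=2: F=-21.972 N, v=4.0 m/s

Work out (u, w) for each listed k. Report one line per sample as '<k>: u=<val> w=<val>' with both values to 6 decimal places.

k=0: b·v=37.5×(-2.266)=-84.975000; √(2b)=8.660254; u=(-84.975000+26.389)/8.660254=-6.764929, w=(-84.975000−26.389)/8.660254=-12.859207
k=1: b·v=37.5×(-2.121)=-79.537500; √(2b)=8.660254; u=(-79.537500+(-1.642))/8.660254=-9.373801, w=(-79.537500−(-1.642))/8.660254=-8.994598
k=2: b·v=37.5×4.0=150.000000; √(2b)=8.660254; u=(150.000000+(-21.972))/8.660254=14.783400, w=(150.000000−(-21.972))/8.660254=19.857616

0: u=-6.764929 w=-12.859207
1: u=-9.373801 w=-8.994598
2: u=14.783400 w=19.857616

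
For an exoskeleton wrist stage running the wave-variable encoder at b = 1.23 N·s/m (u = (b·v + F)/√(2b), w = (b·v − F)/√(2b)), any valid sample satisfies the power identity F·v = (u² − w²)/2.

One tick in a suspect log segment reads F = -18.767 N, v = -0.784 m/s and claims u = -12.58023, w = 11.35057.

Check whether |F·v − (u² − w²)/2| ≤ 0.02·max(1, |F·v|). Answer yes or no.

F·v = (-18.767)×(-0.784) = 14.71333 W.
(u² − w²)/2 = (158.26219 − 128.83544)/2 = 14.71337 W.
|Δ| = 0.00005;  2% of max(1, |F·v|) = 0.29427.

yes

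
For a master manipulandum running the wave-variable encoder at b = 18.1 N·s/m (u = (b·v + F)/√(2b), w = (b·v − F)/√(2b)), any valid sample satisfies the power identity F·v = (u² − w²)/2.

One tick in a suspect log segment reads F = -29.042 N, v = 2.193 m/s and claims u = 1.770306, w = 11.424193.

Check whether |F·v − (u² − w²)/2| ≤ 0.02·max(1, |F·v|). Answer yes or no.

yes

F·v = (-29.042)×2.193 = -63.689106 W.
(u² − w²)/2 = (3.133983 − 130.512186)/2 = -63.689101 W.
|Δ| = 0.000005;  2% of max(1, |F·v|) = 1.273782.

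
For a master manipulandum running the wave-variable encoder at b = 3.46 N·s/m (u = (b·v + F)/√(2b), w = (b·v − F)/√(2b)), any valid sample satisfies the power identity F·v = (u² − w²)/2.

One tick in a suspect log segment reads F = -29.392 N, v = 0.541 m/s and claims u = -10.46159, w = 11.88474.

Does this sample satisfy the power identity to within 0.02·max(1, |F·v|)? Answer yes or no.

F·v = (-29.392)×0.541 = -15.9011 W.
(u² − w²)/2 = (109.4449 − 141.2470)/2 = -15.9011 W.
|Δ| = 0.0000;  2% of max(1, |F·v|) = 0.3180.

yes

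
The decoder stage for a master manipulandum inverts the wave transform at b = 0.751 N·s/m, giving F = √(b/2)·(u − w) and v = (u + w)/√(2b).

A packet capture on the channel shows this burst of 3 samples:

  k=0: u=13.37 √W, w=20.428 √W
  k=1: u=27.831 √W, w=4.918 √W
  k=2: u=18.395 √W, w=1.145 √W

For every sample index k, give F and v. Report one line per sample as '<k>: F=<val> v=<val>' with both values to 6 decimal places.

k=0: u−w=-7.058000, u+w=33.798000; √(b/2)=0.612781, √(2b)=1.225561; F=0.612781×(-7.058)=-4.325005, v=33.798000/1.225561=27.577573
k=1: u−w=22.913000, u+w=32.749000; √(b/2)=0.612781, √(2b)=1.225561; F=0.612781×22.913=14.040641, v=32.749000/1.225561=26.721638
k=2: u−w=17.250000, u+w=19.540000; √(b/2)=0.612781, √(2b)=1.225561; F=0.612781×17.25=10.570464, v=19.540000/1.225561=15.943718

0: F=-4.325005 v=27.577573
1: F=14.040641 v=26.721638
2: F=10.570464 v=15.943718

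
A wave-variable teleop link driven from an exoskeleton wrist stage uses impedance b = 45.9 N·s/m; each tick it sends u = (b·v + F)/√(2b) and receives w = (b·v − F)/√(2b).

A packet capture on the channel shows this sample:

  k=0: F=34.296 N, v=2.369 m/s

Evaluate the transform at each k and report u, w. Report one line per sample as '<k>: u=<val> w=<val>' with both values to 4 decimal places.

k=0: b·v=45.9×2.369=108.7371; √(2b)=9.5812; u=(108.7371+34.296)/9.5812=14.9285, w=(108.7371−34.296)/9.5812=7.7695

0: u=14.9285 w=7.7695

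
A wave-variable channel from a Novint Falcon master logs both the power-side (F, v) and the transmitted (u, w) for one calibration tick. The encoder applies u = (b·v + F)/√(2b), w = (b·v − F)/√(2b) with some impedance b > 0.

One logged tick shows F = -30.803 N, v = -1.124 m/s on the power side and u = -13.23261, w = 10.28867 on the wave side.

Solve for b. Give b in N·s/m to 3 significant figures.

b = 3.43 N·s/m

u + w = -2.94394;  u + w = √(2b)·v, so √(2b) = -2.94394/(-1.124) = 2.61916.
b = (√(2b))²/2 = 6.86002/2 = 3.43001.
(Check via u − w = 2F/√(2b): u − w = -23.52128, 2F/√(2b) = -23.52125.)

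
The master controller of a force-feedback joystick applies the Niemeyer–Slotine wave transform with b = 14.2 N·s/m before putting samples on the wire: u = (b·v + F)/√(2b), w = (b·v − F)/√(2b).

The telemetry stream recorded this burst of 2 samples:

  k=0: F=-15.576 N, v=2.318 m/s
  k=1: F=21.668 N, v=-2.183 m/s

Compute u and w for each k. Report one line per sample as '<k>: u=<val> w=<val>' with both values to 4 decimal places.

0: u=3.2537 w=9.0993
1: u=-1.7509 w=-9.8827

k=0: b·v=14.2×2.318=32.9156; √(2b)=5.3292; u=(32.9156+(-15.576))/5.3292=3.2537, w=(32.9156−(-15.576))/5.3292=9.0993
k=1: b·v=14.2×(-2.183)=-30.9986; √(2b)=5.3292; u=(-30.9986+21.668)/5.3292=-1.7509, w=(-30.9986−21.668)/5.3292=-9.8827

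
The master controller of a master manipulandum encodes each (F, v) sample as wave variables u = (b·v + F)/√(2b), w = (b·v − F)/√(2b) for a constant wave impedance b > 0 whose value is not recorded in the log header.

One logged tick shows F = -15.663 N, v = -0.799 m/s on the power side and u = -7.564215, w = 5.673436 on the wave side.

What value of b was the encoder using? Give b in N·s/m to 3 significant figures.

u + w = -1.890779;  u + w = √(2b)·v, so √(2b) = -1.890779/(-0.799) = 2.366432.
b = (√(2b))²/2 = 5.599999/2 = 2.800000.
(Check via u − w = 2F/√(2b): u − w = -13.237651, 2F/√(2b) = -13.237652.)

b = 2.8 N·s/m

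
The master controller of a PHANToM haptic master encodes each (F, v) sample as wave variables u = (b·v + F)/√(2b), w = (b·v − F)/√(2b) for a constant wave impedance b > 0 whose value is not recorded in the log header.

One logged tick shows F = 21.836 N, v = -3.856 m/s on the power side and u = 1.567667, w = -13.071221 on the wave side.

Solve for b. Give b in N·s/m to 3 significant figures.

b = 4.45 N·s/m

u + w = -11.503554;  u + w = √(2b)·v, so √(2b) = -11.503554/(-3.856) = 2.983287.
b = (√(2b))²/2 = 8.900000/2 = 4.450000.
(Check via u − w = 2F/√(2b): u − w = 14.638888, 2F/√(2b) = 14.638887.)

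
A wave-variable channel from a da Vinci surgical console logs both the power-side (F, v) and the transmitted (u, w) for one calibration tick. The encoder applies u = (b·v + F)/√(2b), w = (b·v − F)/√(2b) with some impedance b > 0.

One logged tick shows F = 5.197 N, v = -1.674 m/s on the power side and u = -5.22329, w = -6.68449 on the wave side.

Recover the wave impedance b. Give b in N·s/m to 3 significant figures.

b = 25.3 N·s/m

u + w = -11.90778;  u + w = √(2b)·v, so √(2b) = -11.90778/(-1.674) = 7.11337.
b = (√(2b))²/2 = 50.60002/2 = 25.30001.
(Check via u − w = 2F/√(2b): u − w = 1.46120, 2F/√(2b) = 1.46119.)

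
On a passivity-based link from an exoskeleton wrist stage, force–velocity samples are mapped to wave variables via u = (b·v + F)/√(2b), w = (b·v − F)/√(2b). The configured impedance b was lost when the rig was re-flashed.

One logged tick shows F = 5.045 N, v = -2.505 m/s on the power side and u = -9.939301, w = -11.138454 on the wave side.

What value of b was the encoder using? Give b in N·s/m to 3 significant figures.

b = 35.4 N·s/m

u + w = -21.077755;  u + w = √(2b)·v, so √(2b) = -21.077755/(-2.505) = 8.414273.
b = (√(2b))²/2 = 70.799998/2 = 35.399999.
(Check via u − w = 2F/√(2b): u − w = 1.199153, 2F/√(2b) = 1.199153.)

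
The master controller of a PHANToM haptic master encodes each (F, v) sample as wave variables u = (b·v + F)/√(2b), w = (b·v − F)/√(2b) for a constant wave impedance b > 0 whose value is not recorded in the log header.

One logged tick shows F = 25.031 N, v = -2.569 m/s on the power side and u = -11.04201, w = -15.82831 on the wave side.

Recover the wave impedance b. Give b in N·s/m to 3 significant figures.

b = 54.7 N·s/m

u + w = -26.8703;  u + w = √(2b)·v, so √(2b) = -26.8703/(-2.569) = 10.4594.
b = (√(2b))²/2 = 109.4000/2 = 54.7000.
(Check via u − w = 2F/√(2b): u − w = 4.7863, 2F/√(2b) = 4.7863.)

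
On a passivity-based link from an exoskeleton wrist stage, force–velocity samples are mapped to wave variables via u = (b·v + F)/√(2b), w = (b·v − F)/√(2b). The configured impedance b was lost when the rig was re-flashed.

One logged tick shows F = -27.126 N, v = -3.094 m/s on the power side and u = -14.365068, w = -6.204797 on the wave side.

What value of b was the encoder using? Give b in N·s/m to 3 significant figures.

u + w = -20.569865;  u + w = √(2b)·v, so √(2b) = -20.569865/(-3.094) = 6.648308.
b = (√(2b))²/2 = 44.199999/2 = 22.100000.
(Check via u − w = 2F/√(2b): u − w = -8.160271, 2F/√(2b) = -8.160272.)

b = 22.1 N·s/m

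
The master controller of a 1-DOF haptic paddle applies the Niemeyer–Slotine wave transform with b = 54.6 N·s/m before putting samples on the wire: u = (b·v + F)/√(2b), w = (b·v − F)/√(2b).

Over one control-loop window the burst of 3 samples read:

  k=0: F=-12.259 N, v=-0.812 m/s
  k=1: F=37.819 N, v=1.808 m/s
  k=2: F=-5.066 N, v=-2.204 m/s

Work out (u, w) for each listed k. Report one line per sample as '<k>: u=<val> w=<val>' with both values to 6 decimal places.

0: u=-5.415775 w=-3.069528
1: u=13.065776 w=5.827607
2: u=-12.000558 w=-11.030978

k=0: b·v=54.6×(-0.812)=-44.335200; √(2b)=10.449880; u=(-44.335200+(-12.259))/10.449880=-5.415775, w=(-44.335200−(-12.259))/10.449880=-3.069528
k=1: b·v=54.6×1.808=98.716800; √(2b)=10.449880; u=(98.716800+37.819)/10.449880=13.065776, w=(98.716800−37.819)/10.449880=5.827607
k=2: b·v=54.6×(-2.204)=-120.338400; √(2b)=10.449880; u=(-120.338400+(-5.066))/10.449880=-12.000558, w=(-120.338400−(-5.066))/10.449880=-11.030978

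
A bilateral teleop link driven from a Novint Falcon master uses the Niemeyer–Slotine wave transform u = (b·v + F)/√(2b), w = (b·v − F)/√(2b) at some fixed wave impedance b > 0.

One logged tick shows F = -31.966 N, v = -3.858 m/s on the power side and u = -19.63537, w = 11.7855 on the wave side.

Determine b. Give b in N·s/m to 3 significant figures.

u + w = -7.8499;  u + w = √(2b)·v, so √(2b) = -7.8499/(-3.858) = 2.0347.
b = (√(2b))²/2 = 4.1400/2 = 2.0700.
(Check via u − w = 2F/√(2b): u − w = -31.4209, 2F/√(2b) = -31.4209.)

b = 2.07 N·s/m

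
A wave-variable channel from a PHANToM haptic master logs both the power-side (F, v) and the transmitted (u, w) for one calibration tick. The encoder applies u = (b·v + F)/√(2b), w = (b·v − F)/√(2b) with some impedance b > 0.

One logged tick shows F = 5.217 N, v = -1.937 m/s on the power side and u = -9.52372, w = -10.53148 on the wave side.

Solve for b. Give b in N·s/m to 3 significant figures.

b = 53.6 N·s/m

u + w = -20.05520;  u + w = √(2b)·v, so √(2b) = -20.05520/(-1.937) = 10.35374.
b = (√(2b))²/2 = 107.19999/2 = 53.60000.
(Check via u − w = 2F/√(2b): u − w = 1.00776, 2F/√(2b) = 1.00775.)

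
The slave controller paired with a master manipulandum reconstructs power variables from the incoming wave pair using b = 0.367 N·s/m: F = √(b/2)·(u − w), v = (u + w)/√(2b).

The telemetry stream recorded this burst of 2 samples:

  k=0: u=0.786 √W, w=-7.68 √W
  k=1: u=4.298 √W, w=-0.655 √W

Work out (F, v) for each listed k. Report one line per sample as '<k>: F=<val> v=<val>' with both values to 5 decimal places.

0: F=3.62657 v=-8.04680
1: F=2.12171 v=4.25218

k=0: u−w=8.46600, u+w=-6.89400; √(b/2)=0.42837, √(2b)=0.85674; F=0.42837×8.466=3.62657, v=-6.89400/0.85674=-8.04680
k=1: u−w=4.95300, u+w=3.64300; √(b/2)=0.42837, √(2b)=0.85674; F=0.42837×4.953=2.12171, v=3.64300/0.85674=4.25218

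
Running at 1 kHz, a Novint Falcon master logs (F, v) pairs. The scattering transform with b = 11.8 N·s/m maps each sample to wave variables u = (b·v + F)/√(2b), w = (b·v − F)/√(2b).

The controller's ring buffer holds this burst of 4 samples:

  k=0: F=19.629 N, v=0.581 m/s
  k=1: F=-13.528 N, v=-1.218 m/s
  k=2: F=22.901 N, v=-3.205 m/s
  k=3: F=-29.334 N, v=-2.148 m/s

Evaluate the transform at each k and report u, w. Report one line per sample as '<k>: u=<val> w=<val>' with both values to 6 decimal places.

k=0: b·v=11.8×0.581=6.855800; √(2b)=4.857983; u=(6.855800+19.629)/4.857983=5.451810, w=(6.855800−19.629)/4.857983=-2.629322
k=1: b·v=11.8×(-1.218)=-14.372400; √(2b)=4.857983; u=(-14.372400+(-13.528))/4.857983=-5.743206, w=(-14.372400−(-13.528))/4.857983=-0.173817
k=2: b·v=11.8×(-3.205)=-37.819000; √(2b)=4.857983; u=(-37.819000+22.901)/4.857983=-3.070822, w=(-37.819000−22.901)/4.857983=-12.499014
k=3: b·v=11.8×(-2.148)=-25.346400; √(2b)=4.857983; u=(-25.346400+(-29.334))/4.857983=-11.255782, w=(-25.346400−(-29.334))/4.857983=0.820834

0: u=5.451810 w=-2.629322
1: u=-5.743206 w=-0.173817
2: u=-3.070822 w=-12.499014
3: u=-11.255782 w=0.820834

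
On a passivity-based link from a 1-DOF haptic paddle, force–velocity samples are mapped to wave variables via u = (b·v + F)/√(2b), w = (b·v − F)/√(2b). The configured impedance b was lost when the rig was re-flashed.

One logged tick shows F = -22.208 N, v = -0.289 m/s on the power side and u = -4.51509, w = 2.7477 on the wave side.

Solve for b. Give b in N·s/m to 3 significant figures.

b = 18.7 N·s/m

u + w = -1.76739;  u + w = √(2b)·v, so √(2b) = -1.76739/(-0.289) = 6.11554.
b = (√(2b))²/2 = 37.39978/2 = 18.69989.
(Check via u − w = 2F/√(2b): u − w = -7.26279, 2F/√(2b) = -7.26281.)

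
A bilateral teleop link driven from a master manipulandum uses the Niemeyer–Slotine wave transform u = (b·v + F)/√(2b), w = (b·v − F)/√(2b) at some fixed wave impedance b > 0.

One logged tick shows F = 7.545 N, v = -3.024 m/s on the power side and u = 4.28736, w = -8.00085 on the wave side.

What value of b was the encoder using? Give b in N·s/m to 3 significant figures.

u + w = -3.71349;  u + w = √(2b)·v, so √(2b) = -3.71349/(-3.024) = 1.22801.
b = (√(2b))²/2 = 1.50800/2 = 0.75400.
(Check via u − w = 2F/√(2b): u − w = 12.28821, 2F/√(2b) = 12.28821.)

b = 0.754 N·s/m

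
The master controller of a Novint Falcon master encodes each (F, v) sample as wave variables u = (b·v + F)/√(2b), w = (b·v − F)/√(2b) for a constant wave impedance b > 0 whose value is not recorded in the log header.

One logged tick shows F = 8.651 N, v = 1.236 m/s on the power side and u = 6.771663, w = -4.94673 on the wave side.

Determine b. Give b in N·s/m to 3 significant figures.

b = 1.09 N·s/m

u + w = 1.824933;  u + w = √(2b)·v, so √(2b) = 1.824933/1.236 = 1.476483.
b = (√(2b))²/2 = 2.180002/2 = 1.090001.
(Check via u − w = 2F/√(2b): u − w = 11.718393, 2F/√(2b) = 11.718387.)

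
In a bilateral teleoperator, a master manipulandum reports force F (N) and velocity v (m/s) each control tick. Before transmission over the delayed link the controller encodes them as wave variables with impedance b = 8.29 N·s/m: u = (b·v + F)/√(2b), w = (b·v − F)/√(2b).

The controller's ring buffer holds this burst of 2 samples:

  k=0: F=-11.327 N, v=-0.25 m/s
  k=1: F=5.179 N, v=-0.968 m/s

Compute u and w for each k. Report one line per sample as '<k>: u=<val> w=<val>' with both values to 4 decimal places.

0: u=-3.2908 w=2.2728
1: u=-0.6989 w=-3.2427

k=0: b·v=8.29×(-0.25)=-2.0725; √(2b)=4.0719; u=(-2.0725+(-11.327))/4.0719=-3.2908, w=(-2.0725−(-11.327))/4.0719=2.2728
k=1: b·v=8.29×(-0.968)=-8.0247; √(2b)=4.0719; u=(-8.0247+5.179)/4.0719=-0.6989, w=(-8.0247−5.179)/4.0719=-3.2427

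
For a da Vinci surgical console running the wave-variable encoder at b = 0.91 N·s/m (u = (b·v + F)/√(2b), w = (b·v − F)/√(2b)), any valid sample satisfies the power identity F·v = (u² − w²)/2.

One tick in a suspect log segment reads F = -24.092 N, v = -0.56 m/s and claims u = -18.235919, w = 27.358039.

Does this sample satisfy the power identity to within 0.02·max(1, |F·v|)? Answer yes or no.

F·v = (-24.092)×(-0.56) = 13.491520 W.
(u² − w²)/2 = (332.548742 − 748.462298)/2 = -207.956778 W.
|Δ| = 221.448298;  2% of max(1, |F·v|) = 0.269830.

no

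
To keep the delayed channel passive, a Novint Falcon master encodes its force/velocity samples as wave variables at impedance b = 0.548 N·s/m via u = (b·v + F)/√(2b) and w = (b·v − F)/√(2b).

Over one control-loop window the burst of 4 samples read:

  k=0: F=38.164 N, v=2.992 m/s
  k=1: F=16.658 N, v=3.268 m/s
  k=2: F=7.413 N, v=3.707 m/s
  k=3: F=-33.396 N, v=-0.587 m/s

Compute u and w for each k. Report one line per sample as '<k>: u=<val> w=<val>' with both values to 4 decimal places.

0: u=38.0204 w=-34.8881
1: u=17.6224 w=-14.2011
2: u=9.0213 w=-5.1405
3: u=-32.2072 w=31.5926

k=0: b·v=0.548×2.992=1.6396; √(2b)=1.0469; u=(1.6396+38.164)/1.0469=38.0204, w=(1.6396−38.164)/1.0469=-34.8881
k=1: b·v=0.548×3.268=1.7909; √(2b)=1.0469; u=(1.7909+16.658)/1.0469=17.6224, w=(1.7909−16.658)/1.0469=-14.2011
k=2: b·v=0.548×3.707=2.0314; √(2b)=1.0469; u=(2.0314+7.413)/1.0469=9.0213, w=(2.0314−7.413)/1.0469=-5.1405
k=3: b·v=0.548×(-0.587)=-0.3217; √(2b)=1.0469; u=(-0.3217+(-33.396))/1.0469=-32.2072, w=(-0.3217−(-33.396))/1.0469=31.5926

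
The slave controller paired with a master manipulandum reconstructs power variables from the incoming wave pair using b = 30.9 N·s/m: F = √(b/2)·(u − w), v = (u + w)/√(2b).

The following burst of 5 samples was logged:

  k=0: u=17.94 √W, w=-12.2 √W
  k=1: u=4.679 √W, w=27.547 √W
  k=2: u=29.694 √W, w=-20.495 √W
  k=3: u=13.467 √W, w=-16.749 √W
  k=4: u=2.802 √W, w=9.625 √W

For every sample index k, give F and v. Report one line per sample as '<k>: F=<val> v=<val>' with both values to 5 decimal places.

k=0: u−w=30.14000, u+w=5.74000; √(b/2)=3.93065, √(2b)=7.86130; F=3.93065×30.14=118.46975, v=5.74000/7.86130=0.73016
k=1: u−w=-22.86800, u+w=32.22600; √(b/2)=3.93065, √(2b)=7.86130; F=3.93065×(-22.868)=-89.88608, v=32.22600/7.86130=4.09932
k=2: u−w=50.18900, u+w=9.19900; √(b/2)=3.93065, √(2b)=7.86130; F=3.93065×50.189=197.27533, v=9.19900/7.86130=1.17016
k=3: u−w=30.21600, u+w=-3.28200; √(b/2)=3.93065, √(2b)=7.86130; F=3.93065×30.216=118.76848, v=-3.28200/7.86130=-0.41749
k=4: u−w=-6.82300, u+w=12.42700; √(b/2)=3.93065, √(2b)=7.86130; F=3.93065×(-6.823)=-26.81882, v=12.42700/7.86130=1.58078

0: F=118.46975 v=0.73016
1: F=-89.88608 v=4.09932
2: F=197.27533 v=1.17016
3: F=118.76848 v=-0.41749
4: F=-26.81882 v=1.58078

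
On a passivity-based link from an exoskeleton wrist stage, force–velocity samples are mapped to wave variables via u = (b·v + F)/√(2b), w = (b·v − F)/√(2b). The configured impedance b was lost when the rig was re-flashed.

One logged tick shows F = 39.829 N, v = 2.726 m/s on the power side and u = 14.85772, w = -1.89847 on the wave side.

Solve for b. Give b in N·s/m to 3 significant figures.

u + w = 12.95925;  u + w = √(2b)·v, so √(2b) = 12.95925/2.726 = 4.75394.
b = (√(2b))²/2 = 22.59998/2 = 11.29999.
(Check via u − w = 2F/√(2b): u − w = 16.75619, 2F/√(2b) = 16.75619.)

b = 11.3 N·s/m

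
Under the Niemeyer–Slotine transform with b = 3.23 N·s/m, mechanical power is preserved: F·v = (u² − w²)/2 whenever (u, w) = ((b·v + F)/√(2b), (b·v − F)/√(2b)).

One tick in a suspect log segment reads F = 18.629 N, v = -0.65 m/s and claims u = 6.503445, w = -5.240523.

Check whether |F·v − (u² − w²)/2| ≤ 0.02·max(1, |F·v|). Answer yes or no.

F·v = 18.629×(-0.65) = -12.108850 W.
(u² − w²)/2 = (42.294797 − 27.463081)/2 = 7.415858 W.
|Δ| = 19.524708;  2% of max(1, |F·v|) = 0.242177.

no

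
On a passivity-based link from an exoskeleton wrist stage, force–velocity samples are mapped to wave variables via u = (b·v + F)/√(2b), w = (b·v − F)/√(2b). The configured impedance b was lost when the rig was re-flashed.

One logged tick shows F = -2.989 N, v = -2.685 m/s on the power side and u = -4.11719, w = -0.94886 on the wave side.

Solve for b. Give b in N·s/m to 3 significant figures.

u + w = -5.06605;  u + w = √(2b)·v, so √(2b) = -5.06605/(-2.685) = 1.88680.
b = (√(2b))²/2 = 3.56000/2 = 1.78000.
(Check via u − w = 2F/√(2b): u − w = -3.16833, 2F/√(2b) = -3.16833.)

b = 1.78 N·s/m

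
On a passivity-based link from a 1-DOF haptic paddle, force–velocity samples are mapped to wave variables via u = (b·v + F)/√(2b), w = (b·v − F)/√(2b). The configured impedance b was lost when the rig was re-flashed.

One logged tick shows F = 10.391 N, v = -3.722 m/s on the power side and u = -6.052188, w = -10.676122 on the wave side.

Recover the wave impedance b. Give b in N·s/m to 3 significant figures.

u + w = -16.728310;  u + w = √(2b)·v, so √(2b) = -16.728310/(-3.722) = 4.494441.
b = (√(2b))²/2 = 20.200001/2 = 10.100001.
(Check via u − w = 2F/√(2b): u − w = 4.623934, 2F/√(2b) = 4.623934.)

b = 10.1 N·s/m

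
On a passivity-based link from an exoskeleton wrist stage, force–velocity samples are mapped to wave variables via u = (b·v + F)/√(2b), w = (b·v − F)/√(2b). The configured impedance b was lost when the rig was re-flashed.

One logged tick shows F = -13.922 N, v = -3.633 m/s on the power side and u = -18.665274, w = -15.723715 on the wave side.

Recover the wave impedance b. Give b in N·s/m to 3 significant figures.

b = 44.8 N·s/m

u + w = -34.388989;  u + w = √(2b)·v, so √(2b) = -34.388989/(-3.633) = 9.465728.
b = (√(2b))²/2 = 89.600002/2 = 44.800001.
(Check via u − w = 2F/√(2b): u − w = -2.941559, 2F/√(2b) = -2.941559.)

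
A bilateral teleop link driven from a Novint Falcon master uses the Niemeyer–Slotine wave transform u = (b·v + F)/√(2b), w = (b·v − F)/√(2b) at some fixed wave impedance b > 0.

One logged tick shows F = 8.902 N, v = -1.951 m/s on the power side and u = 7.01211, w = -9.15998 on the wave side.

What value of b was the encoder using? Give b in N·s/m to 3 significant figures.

u + w = -2.1479;  u + w = √(2b)·v, so √(2b) = -2.1479/(-1.951) = 1.1009.
b = (√(2b))²/2 = 1.2120/2 = 0.6060.
(Check via u − w = 2F/√(2b): u − w = 16.1721, 2F/√(2b) = 16.1721.)

b = 0.606 N·s/m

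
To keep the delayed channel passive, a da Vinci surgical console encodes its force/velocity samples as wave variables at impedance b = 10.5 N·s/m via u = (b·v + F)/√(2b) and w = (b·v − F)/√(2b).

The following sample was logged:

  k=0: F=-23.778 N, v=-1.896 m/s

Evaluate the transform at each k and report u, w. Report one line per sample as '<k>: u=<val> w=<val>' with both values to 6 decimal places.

0: u=-9.533067 w=0.844503

k=0: b·v=10.5×(-1.896)=-19.908000; √(2b)=4.582576; u=(-19.908000+(-23.778))/4.582576=-9.533067, w=(-19.908000−(-23.778))/4.582576=0.844503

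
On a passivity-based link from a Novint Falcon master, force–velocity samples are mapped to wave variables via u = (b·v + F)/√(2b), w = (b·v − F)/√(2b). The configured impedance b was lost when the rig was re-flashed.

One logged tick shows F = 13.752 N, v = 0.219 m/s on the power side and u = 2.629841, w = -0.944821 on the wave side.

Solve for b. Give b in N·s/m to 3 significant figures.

b = 29.6 N·s/m

u + w = 1.685020;  u + w = √(2b)·v, so √(2b) = 1.685020/0.219 = 7.694155.
b = (√(2b))²/2 = 59.200025/2 = 29.600013.
(Check via u − w = 2F/√(2b): u − w = 3.574662, 2F/√(2b) = 3.574661.)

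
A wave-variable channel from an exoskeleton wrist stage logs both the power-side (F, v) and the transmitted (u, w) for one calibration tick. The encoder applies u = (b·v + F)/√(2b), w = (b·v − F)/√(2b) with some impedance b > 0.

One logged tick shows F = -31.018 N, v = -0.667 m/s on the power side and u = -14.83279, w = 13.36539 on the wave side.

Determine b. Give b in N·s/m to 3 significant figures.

b = 2.42 N·s/m

u + w = -1.4674;  u + w = √(2b)·v, so √(2b) = -1.4674/(-0.667) = 2.2000.
b = (√(2b))²/2 = 4.8400/2 = 2.4200.
(Check via u − w = 2F/√(2b): u − w = -28.1982, 2F/√(2b) = -28.1982.)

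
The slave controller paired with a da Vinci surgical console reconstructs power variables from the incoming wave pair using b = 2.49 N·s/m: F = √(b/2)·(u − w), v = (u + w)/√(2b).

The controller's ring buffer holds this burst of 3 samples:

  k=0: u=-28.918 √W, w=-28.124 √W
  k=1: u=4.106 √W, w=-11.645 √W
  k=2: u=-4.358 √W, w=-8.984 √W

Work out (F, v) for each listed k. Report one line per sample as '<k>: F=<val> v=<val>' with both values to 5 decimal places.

0: F=-0.88594 v=-25.56113
1: F=17.57490 v=-3.37831
2: F=5.16167 v=-5.97869

k=0: u−w=-0.79400, u+w=-57.04200; √(b/2)=1.11580, √(2b)=2.23159; F=1.11580×(-0.794)=-0.88594, v=-57.04200/2.23159=-25.56113
k=1: u−w=15.75100, u+w=-7.53900; √(b/2)=1.11580, √(2b)=2.23159; F=1.11580×15.751=17.57490, v=-7.53900/2.23159=-3.37831
k=2: u−w=4.62600, u+w=-13.34200; √(b/2)=1.11580, √(2b)=2.23159; F=1.11580×4.626=5.16167, v=-13.34200/2.23159=-5.97869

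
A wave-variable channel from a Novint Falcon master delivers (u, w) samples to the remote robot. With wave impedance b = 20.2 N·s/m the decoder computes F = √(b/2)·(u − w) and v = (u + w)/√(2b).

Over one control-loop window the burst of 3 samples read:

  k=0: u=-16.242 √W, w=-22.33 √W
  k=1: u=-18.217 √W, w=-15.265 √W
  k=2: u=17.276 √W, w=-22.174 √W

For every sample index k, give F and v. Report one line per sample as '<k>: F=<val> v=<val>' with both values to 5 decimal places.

0: F=19.34797 v=-6.06850
1: F=-9.38160 v=-5.26770
2: F=125.37406 v=-0.77060

k=0: u−w=6.08800, u+w=-38.57200; √(b/2)=3.17805, √(2b)=6.35610; F=3.17805×6.088=19.34797, v=-38.57200/6.35610=-6.06850
k=1: u−w=-2.95200, u+w=-33.48200; √(b/2)=3.17805, √(2b)=6.35610; F=3.17805×(-2.952)=-9.38160, v=-33.48200/6.35610=-5.26770
k=2: u−w=39.45000, u+w=-4.89800; √(b/2)=3.17805, √(2b)=6.35610; F=3.17805×39.45=125.37406, v=-4.89800/6.35610=-0.77060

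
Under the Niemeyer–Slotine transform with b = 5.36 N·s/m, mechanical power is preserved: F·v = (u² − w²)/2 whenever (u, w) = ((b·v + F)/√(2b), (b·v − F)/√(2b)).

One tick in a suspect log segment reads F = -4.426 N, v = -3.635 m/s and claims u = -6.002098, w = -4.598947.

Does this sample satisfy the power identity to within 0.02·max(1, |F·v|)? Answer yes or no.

F·v = (-4.426)×(-3.635) = 16.088510 W.
(u² − w²)/2 = (36.025180 − 21.150314)/2 = 7.437433 W.
|Δ| = 8.651077;  2% of max(1, |F·v|) = 0.321770.

no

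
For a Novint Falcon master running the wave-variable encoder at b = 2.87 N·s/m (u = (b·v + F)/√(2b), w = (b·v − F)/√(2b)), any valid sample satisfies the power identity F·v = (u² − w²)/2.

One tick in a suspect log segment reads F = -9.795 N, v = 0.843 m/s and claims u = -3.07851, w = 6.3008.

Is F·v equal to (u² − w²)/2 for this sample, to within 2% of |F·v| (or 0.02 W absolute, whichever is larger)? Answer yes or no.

F·v = (-9.795)×0.843 = -8.2572 W.
(u² − w²)/2 = (9.4772 − 39.7001)/2 = -15.1114 W.
|Δ| = 6.8542;  2% of max(1, |F·v|) = 0.1651.

no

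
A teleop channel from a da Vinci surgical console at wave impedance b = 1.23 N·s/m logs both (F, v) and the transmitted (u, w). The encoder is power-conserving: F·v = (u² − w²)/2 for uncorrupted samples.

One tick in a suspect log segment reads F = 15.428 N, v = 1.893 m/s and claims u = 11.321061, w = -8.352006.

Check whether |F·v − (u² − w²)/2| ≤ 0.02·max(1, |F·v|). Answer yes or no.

F·v = 15.428×1.893 = 29.205204 W.
(u² − w²)/2 = (128.166422 − 69.756004)/2 = 29.205209 W.
|Δ| = 0.000005;  2% of max(1, |F·v|) = 0.584104.

yes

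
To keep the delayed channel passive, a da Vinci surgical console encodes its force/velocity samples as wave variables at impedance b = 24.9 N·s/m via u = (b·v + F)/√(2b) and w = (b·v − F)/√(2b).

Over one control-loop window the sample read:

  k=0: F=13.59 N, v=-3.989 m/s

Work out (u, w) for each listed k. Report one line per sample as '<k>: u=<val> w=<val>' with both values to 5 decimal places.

0: u=-12.14924 w=-16.00078

k=0: b·v=24.9×(-3.989)=-99.32610; √(2b)=7.05691; u=(-99.32610+13.59)/7.05691=-12.14924, w=(-99.32610−13.59)/7.05691=-16.00078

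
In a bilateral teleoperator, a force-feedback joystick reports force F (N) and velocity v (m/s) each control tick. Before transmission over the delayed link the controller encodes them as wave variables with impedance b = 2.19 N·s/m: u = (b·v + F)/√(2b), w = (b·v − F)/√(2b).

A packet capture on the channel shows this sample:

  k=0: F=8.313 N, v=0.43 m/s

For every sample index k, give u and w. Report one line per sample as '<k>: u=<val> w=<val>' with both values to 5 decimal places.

0: u=4.42207 w=-3.52214

k=0: b·v=2.19×0.43=0.94170; √(2b)=2.09284; u=(0.94170+8.313)/2.09284=4.42207, w=(0.94170−8.313)/2.09284=-3.52214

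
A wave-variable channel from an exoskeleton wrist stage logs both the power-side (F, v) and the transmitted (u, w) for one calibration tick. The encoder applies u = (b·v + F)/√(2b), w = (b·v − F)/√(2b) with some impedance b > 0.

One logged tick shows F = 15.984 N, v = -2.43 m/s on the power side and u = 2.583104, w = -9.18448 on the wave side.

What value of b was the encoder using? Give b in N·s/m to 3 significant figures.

b = 3.69 N·s/m

u + w = -6.601376;  u + w = √(2b)·v, so √(2b) = -6.601376/(-2.43) = 2.716616.
b = (√(2b))²/2 = 7.380001/2 = 3.690000.
(Check via u − w = 2F/√(2b): u − w = 11.767584, 2F/√(2b) = 11.767583.)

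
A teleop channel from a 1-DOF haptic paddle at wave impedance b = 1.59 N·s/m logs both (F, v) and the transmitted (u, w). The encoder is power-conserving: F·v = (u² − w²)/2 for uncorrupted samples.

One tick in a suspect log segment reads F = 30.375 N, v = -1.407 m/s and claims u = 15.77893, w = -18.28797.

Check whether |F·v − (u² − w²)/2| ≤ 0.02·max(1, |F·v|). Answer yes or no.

F·v = 30.375×(-1.407) = -42.7376 W.
(u² − w²)/2 = (248.9746 − 334.4498)/2 = -42.7376 W.
|Δ| = 0.0000;  2% of max(1, |F·v|) = 0.8548.

yes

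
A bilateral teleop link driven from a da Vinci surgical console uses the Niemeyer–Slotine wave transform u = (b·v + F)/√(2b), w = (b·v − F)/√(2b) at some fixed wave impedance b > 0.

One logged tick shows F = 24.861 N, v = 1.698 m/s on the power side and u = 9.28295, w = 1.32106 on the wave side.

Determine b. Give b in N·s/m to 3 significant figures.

u + w = 10.60401;  u + w = √(2b)·v, so √(2b) = 10.60401/1.698 = 6.24500.
b = (√(2b))²/2 = 39.00002/2 = 19.50001.
(Check via u − w = 2F/√(2b): u − w = 7.96189, 2F/√(2b) = 7.96189.)

b = 19.5 N·s/m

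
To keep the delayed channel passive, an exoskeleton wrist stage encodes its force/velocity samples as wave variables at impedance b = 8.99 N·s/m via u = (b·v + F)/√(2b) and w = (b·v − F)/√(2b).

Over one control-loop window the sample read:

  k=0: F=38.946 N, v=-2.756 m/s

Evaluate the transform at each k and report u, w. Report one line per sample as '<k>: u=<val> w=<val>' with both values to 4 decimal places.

0: u=3.3417 w=-15.0279

k=0: b·v=8.99×(-2.756)=-24.7764; √(2b)=4.2403; u=(-24.7764+38.946)/4.2403=3.3417, w=(-24.7764−38.946)/4.2403=-15.0279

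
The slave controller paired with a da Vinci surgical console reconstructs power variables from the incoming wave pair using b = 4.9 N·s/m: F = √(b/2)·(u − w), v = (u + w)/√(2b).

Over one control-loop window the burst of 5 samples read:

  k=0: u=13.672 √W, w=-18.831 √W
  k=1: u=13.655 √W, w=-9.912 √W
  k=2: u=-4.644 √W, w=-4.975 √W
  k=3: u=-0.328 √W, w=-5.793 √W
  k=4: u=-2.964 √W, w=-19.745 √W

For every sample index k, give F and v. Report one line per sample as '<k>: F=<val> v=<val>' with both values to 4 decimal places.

k=0: u−w=32.5030, u+w=-5.1590; √(b/2)=1.5652, √(2b)=3.1305; F=1.5652×32.503=50.8752, v=-5.1590/3.1305=-1.6480
k=1: u−w=23.5670, u+w=3.7430; √(b/2)=1.5652, √(2b)=3.1305; F=1.5652×23.567=36.8882, v=3.7430/3.1305=1.1957
k=2: u−w=0.3310, u+w=-9.6190; √(b/2)=1.5652, √(2b)=3.1305; F=1.5652×0.331=0.5181, v=-9.6190/3.1305=-3.0727
k=3: u−w=5.4650, u+w=-6.1210; √(b/2)=1.5652, √(2b)=3.1305; F=1.5652×5.465=8.5541, v=-6.1210/3.1305=-1.9553
k=4: u−w=16.7810, u+w=-22.7090; √(b/2)=1.5652, √(2b)=3.1305; F=1.5652×16.781=26.2664, v=-22.7090/3.1305=-7.2541

0: F=50.8752 v=-1.6480
1: F=36.8882 v=1.1957
2: F=0.5181 v=-3.0727
3: F=8.5541 v=-1.9553
4: F=26.2664 v=-7.2541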